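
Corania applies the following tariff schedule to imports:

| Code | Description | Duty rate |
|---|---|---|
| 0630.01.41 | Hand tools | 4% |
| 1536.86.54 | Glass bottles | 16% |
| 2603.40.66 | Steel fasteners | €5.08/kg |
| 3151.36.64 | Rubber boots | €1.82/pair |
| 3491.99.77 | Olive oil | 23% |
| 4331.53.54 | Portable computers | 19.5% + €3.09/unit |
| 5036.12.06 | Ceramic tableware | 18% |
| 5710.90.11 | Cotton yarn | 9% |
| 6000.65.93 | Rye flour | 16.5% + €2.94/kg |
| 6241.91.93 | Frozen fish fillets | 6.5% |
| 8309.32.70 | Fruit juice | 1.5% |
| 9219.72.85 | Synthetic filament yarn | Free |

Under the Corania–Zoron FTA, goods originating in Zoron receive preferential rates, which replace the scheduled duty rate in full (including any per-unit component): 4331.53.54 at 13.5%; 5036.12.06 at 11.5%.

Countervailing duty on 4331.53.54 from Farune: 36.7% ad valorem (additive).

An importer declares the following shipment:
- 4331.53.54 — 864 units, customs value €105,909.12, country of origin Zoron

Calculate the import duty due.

Line 1 (4331.53.54, Zoron, 864 units, €105,909.12):
Base rate for 4331.53.54 is 19.5% + €3.09/unit.
Origin Zoron qualifies under the Corania–Zoron agreement and 4331.53.54 is covered: preferential rate 13.5% applies instead.
The additional-duty order on 4331.53.54 targets Farune, not Zoron; it does not apply.
Duty = €105,909.12 × 13.5% = €14,297.73.

€14,297.73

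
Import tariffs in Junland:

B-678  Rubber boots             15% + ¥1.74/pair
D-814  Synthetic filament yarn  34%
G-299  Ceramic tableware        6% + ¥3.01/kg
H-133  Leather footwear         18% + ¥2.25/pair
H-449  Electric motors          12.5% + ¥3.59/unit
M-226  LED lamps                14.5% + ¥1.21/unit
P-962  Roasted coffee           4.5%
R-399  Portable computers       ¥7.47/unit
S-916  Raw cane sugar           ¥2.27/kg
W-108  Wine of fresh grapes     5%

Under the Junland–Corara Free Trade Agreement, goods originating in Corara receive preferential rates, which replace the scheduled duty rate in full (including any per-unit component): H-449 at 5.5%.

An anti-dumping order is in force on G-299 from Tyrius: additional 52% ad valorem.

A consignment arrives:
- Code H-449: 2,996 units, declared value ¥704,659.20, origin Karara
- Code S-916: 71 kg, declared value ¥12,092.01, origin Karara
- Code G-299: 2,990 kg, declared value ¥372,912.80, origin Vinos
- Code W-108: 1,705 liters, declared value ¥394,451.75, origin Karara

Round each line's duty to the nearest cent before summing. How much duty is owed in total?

Line 1 (H-449, Karara, 2,996 units, ¥704,659.20):
Base rate for H-449 is 12.5% + ¥3.59/unit.
H-449 has an FTA preferential rate, but origin Karara is not Corara; base rate stands.
Duty = ¥704,659.20 × 12.5% + 2,996 × ¥3.59 = ¥98,838.04.
Line 2 (S-916, Karara, 71 kg, ¥12,092.01):
Base rate for S-916 is ¥2.27/kg.
Duty = 71 × ¥2.27 = ¥161.17.
Line 3 (G-299, Vinos, 2,990 kg, ¥372,912.80):
Base rate for G-299 is 6% + ¥3.01/kg.
The additional-duty order on G-299 targets Tyrius, not Vinos; it does not apply.
Duty = ¥372,912.80 × 6% + 2,990 × ¥3.01 = ¥31,374.67.
Line 4 (W-108, Karara, 1,705 liters, ¥394,451.75):
Base rate for W-108 is 5%.
Duty = ¥394,451.75 × 5% = ¥19,722.59.
Total = ¥98,838.04 + ¥161.17 + ¥31,374.67 + ¥19,722.59 = ¥150,096.47.

¥150,096.47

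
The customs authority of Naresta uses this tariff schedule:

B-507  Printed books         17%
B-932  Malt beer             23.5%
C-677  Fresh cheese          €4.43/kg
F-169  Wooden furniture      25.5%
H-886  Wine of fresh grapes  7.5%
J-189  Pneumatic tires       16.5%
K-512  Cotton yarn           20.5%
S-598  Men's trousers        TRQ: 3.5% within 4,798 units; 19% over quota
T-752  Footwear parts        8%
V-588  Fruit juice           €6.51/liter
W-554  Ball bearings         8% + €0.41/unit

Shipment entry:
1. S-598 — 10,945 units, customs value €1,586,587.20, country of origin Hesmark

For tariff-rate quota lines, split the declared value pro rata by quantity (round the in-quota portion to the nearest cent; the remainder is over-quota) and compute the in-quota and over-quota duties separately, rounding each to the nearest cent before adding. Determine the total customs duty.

€193,646.26

Line 1 (S-598, Hesmark, 10,945 units, €1,586,587.20):
Code S-598 is under a tariff-rate quota (threshold 4,798 units). In-quota: 4,798 units at 3.5%; over-quota: 6,147 units at 19%.
Pro-rata value split: in-quota = €1,586,587.20 × 4,798/10,945 = €695,518.08; over-quota = €1,586,587.20 − €695,518.08 = €891,069.12.
In-quota duty = €695,518.08 × 3.5% = €24,343.13. Over-quota duty = €891,069.12 × 19% = €169,303.13.
Line duty = €24,343.13 + €169,303.13 = €193,646.26.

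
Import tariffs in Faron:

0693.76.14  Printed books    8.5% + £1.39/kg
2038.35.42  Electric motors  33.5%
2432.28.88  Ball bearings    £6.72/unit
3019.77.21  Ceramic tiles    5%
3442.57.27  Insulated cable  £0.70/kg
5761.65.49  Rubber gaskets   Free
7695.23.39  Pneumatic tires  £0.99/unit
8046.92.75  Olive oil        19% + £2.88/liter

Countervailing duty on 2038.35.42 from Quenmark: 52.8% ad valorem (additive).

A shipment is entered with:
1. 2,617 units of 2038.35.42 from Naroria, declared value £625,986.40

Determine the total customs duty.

£209,705.44

Line 1 (2038.35.42, Naroria, 2,617 units, £625,986.40):
Base rate for 2038.35.42 is 33.5%.
The additional-duty order on 2038.35.42 targets Quenmark, not Naroria; it does not apply.
Duty = £625,986.40 × 33.5% = £209,705.44.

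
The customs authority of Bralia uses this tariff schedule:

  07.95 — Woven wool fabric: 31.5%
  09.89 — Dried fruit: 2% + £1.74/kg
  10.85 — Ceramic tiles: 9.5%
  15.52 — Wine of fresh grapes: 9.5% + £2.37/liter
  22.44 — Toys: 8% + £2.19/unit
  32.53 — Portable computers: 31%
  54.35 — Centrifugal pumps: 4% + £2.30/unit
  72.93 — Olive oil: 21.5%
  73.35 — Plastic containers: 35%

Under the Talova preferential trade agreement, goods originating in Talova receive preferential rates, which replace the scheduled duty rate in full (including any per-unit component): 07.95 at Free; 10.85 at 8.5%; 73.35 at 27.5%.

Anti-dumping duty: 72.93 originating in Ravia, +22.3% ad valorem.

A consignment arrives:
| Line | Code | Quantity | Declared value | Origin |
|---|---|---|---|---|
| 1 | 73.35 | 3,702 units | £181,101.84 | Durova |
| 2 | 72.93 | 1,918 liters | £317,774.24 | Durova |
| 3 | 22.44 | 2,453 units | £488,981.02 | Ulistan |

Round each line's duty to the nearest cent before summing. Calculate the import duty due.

£176,197.65

Line 1 (73.35, Durova, 3,702 units, £181,101.84):
Base rate for 73.35 is 35%.
73.35 has an FTA preferential rate, but origin Durova is not Talova; base rate stands.
Duty = £181,101.84 × 35% = £63,385.64.
Line 2 (72.93, Durova, 1,918 liters, £317,774.24):
Base rate for 72.93 is 21.5%.
The additional-duty order on 72.93 targets Ravia, not Durova; it does not apply.
Duty = £317,774.24 × 21.5% = £68,321.46.
Line 3 (22.44, Ulistan, 2,453 units, £488,981.02):
Base rate for 22.44 is 8% + £2.19/unit.
Duty = £488,981.02 × 8% + 2,453 × £2.19 = £44,490.55.
Total = £63,385.64 + £68,321.46 + £44,490.55 = £176,197.65.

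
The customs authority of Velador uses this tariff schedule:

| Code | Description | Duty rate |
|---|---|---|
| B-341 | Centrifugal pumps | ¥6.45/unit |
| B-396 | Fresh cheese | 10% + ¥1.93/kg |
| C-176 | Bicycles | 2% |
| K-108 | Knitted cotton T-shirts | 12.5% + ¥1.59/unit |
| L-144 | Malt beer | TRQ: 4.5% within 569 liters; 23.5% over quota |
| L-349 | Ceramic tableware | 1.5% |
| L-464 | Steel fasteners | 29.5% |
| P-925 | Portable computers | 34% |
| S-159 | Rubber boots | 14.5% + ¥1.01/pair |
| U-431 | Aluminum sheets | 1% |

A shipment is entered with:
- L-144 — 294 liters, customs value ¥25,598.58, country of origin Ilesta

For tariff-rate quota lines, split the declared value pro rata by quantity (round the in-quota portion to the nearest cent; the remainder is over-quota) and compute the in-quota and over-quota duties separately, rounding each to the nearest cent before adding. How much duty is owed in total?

¥1,151.94

Line 1 (L-144, Ilesta, 294 liters, ¥25,598.58):
Code L-144 is under a tariff-rate quota (threshold 569 liters). Quantity 294 liters is within the quota, so the in-quota rate 4.5% applies to the full value.
Duty = ¥25,598.58 × 4.5% = ¥1,151.94.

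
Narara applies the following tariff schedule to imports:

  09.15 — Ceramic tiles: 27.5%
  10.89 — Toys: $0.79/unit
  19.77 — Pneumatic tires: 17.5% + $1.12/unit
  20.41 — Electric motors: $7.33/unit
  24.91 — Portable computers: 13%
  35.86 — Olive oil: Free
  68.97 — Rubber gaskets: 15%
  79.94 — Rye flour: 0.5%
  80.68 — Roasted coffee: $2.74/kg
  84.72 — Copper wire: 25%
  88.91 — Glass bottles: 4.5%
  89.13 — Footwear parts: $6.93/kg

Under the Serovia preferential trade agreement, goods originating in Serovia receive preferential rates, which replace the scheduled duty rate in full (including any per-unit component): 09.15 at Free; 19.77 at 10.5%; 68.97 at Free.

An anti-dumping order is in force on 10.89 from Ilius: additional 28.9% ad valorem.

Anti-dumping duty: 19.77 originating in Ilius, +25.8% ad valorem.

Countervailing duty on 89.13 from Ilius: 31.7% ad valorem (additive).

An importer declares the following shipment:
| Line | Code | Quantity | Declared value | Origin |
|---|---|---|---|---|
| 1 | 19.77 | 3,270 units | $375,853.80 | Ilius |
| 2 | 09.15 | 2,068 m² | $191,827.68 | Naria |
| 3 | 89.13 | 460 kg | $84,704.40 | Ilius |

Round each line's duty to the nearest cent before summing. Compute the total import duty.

$249,198.80

Line 1 (19.77, Ilius, 3,270 units, $375,853.80):
Base rate for 19.77 is 17.5% + $1.12/unit.
19.77 has an FTA preferential rate, but origin Ilius is not Serovia; base rate stands.
Additional duty on 19.77 from Ilius: +25.8%. Applied ad valorem rate: 17.5% + 25.8% = 43.3%.
Duty = $375,853.80 × 43.3% + 3,270 × $1.12 = $166,407.10.
Line 2 (09.15, Naria, 2,068 m², $191,827.68):
Base rate for 09.15 is 27.5%.
09.15 has an FTA preferential rate, but origin Naria is not Serovia; base rate stands.
Duty = $191,827.68 × 27.5% = $52,752.61.
Line 3 (89.13, Ilius, 460 kg, $84,704.40):
Base rate for 89.13 is $6.93/kg.
Additional duty on 89.13 from Ilius: +31.7% ad valorem. Applied ad valorem rate = 31.7%.
Duty = $84,704.40 × 31.7% + 460 × $6.93 = $30,039.09.
Total = $166,407.10 + $52,752.61 + $30,039.09 = $249,198.80.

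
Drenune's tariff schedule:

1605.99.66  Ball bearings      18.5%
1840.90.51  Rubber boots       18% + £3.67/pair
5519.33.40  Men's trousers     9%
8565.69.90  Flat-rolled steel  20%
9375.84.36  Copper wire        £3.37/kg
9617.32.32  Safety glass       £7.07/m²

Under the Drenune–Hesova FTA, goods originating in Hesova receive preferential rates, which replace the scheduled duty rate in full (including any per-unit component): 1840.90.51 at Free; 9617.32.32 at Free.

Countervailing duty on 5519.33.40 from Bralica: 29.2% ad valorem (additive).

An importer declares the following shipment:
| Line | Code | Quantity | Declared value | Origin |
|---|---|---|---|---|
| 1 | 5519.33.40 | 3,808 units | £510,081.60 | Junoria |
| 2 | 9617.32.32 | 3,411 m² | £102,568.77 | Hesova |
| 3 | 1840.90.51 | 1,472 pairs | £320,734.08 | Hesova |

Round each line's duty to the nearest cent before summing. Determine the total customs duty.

Line 1 (5519.33.40, Junoria, 3,808 units, £510,081.60):
Base rate for 5519.33.40 is 9%.
The additional-duty order on 5519.33.40 targets Bralica, not Junoria; it does not apply.
Duty = £510,081.60 × 9% = £45,907.34.
Line 2 (9617.32.32, Hesova, 3,411 m², £102,568.77):
Base rate for 9617.32.32 is £7.07/m².
Origin Hesova qualifies under the Drenune–Hesova agreement and 9617.32.32 is covered: preferential rate Free applies instead.
Duty = £102,568.77 × 0% = £0.00.
Line 3 (1840.90.51, Hesova, 1,472 pairs, £320,734.08):
Base rate for 1840.90.51 is 18% + £3.67/pair.
Origin Hesova qualifies under the Drenune–Hesova agreement and 1840.90.51 is covered: preferential rate Free applies instead.
Duty = £320,734.08 × 0% = £0.00.
Total = £45,907.34 + £0.00 + £0.00 = £45,907.34.

£45,907.34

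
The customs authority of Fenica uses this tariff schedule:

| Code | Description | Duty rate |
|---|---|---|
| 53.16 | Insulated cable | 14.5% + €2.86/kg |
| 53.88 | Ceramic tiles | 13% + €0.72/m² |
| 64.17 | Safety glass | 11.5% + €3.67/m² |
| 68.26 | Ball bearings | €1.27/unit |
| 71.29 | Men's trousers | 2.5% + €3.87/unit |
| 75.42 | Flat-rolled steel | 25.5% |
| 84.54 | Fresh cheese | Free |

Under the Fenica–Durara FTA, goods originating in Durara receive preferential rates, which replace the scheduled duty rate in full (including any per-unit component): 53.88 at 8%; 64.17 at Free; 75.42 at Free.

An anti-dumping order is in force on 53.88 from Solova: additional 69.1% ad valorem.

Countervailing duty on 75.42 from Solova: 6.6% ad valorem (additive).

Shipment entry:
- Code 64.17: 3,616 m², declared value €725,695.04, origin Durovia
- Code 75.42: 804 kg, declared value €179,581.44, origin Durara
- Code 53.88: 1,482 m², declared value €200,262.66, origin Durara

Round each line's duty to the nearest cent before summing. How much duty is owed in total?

Line 1 (64.17, Durovia, 3,616 m², €725,695.04):
Base rate for 64.17 is 11.5% + €3.67/m².
64.17 has an FTA preferential rate, but origin Durovia is not Durara; base rate stands.
Duty = €725,695.04 × 11.5% + 3,616 × €3.67 = €96,725.65.
Line 2 (75.42, Durara, 804 kg, €179,581.44):
Base rate for 75.42 is 25.5%.
Origin Durara qualifies under the Fenica–Durara agreement and 75.42 is covered: preferential rate Free applies instead.
The additional-duty order on 75.42 targets Solova, not Durara; it does not apply.
Duty = €179,581.44 × 0% = €0.00.
Line 3 (53.88, Durara, 1,482 m², €200,262.66):
Base rate for 53.88 is 13% + €0.72/m².
Origin Durara qualifies under the Fenica–Durara agreement and 53.88 is covered: preferential rate 8% applies instead.
The additional-duty order on 53.88 targets Solova, not Durara; it does not apply.
Duty = €200,262.66 × 8% = €16,021.01.
Total = €96,725.65 + €0.00 + €16,021.01 = €112,746.66.

€112,746.66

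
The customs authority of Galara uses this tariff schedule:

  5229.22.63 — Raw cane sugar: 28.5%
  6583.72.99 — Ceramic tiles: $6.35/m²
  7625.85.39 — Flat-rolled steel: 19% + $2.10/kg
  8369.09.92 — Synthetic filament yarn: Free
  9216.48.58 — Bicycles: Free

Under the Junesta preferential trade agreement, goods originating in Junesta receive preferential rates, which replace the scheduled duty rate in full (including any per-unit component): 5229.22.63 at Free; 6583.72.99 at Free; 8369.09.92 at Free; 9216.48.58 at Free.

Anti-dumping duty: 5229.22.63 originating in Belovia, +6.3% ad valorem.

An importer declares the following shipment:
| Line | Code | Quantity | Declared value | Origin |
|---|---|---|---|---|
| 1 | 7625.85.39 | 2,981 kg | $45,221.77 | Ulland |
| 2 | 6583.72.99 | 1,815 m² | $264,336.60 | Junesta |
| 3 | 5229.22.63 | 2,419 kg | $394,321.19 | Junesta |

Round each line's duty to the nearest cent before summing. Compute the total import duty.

Line 1 (7625.85.39, Ulland, 2,981 kg, $45,221.77):
Base rate for 7625.85.39 is 19% + $2.10/kg.
Duty = $45,221.77 × 19% + 2,981 × $2.10 = $14,852.24.
Line 2 (6583.72.99, Junesta, 1,815 m², $264,336.60):
Base rate for 6583.72.99 is $6.35/m².
Origin Junesta qualifies under the Galara–Junesta agreement and 6583.72.99 is covered: preferential rate Free applies instead.
Duty = $264,336.60 × 0% = $0.00.
Line 3 (5229.22.63, Junesta, 2,419 kg, $394,321.19):
Base rate for 5229.22.63 is 28.5%.
Origin Junesta qualifies under the Galara–Junesta agreement and 5229.22.63 is covered: preferential rate Free applies instead.
The additional-duty order on 5229.22.63 targets Belovia, not Junesta; it does not apply.
Duty = $394,321.19 × 0% = $0.00.
Total = $14,852.24 + $0.00 + $0.00 = $14,852.24.

$14,852.24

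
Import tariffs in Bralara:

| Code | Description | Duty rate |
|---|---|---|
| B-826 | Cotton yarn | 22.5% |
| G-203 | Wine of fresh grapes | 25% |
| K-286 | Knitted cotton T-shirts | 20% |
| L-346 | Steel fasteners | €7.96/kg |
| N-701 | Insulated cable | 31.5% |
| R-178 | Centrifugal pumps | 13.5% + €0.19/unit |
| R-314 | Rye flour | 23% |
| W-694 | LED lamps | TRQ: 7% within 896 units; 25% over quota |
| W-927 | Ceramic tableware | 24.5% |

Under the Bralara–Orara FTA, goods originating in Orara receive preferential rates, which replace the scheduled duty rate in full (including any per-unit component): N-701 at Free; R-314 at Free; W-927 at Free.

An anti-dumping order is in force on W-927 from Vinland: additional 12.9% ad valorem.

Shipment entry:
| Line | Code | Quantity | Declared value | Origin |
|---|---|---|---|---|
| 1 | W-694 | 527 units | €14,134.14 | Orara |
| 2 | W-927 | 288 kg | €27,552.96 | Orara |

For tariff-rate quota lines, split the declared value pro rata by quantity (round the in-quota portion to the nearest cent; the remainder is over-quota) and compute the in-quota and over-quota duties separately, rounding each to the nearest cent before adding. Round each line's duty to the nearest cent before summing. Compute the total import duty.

Line 1 (W-694, Orara, 527 units, €14,134.14):
Code W-694 is under a tariff-rate quota (threshold 896 units). Quantity 527 units is within the quota, so the in-quota rate 7% applies to the full value.
Duty = €14,134.14 × 7% = €989.39.
Line 2 (W-927, Orara, 288 kg, €27,552.96):
Base rate for W-927 is 24.5%.
Origin Orara qualifies under the Bralara–Orara agreement and W-927 is covered: preferential rate Free applies instead.
The additional-duty order on W-927 targets Vinland, not Orara; it does not apply.
Duty = €27,552.96 × 0% = €0.00.
Total = €989.39 + €0.00 = €989.39.

€989.39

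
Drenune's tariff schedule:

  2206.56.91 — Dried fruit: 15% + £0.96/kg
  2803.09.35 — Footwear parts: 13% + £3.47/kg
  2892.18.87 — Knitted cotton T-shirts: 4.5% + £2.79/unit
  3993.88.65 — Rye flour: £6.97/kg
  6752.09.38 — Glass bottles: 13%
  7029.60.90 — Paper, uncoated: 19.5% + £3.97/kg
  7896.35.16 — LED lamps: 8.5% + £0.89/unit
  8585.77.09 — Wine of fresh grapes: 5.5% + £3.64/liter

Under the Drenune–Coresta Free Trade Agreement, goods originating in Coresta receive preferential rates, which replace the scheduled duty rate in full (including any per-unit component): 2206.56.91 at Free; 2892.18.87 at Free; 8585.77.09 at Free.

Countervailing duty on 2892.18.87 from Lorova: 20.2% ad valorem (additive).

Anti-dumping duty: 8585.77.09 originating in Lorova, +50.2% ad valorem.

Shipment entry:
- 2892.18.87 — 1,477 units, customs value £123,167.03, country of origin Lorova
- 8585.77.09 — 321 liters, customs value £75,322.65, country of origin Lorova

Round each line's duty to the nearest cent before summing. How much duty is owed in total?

Line 1 (2892.18.87, Lorova, 1,477 units, £123,167.03):
Base rate for 2892.18.87 is 4.5% + £2.79/unit.
2892.18.87 has an FTA preferential rate, but origin Lorova is not Coresta; base rate stands.
Additional duty on 2892.18.87 from Lorova: +20.2%. Applied ad valorem rate: 4.5% + 20.2% = 24.7%.
Duty = £123,167.03 × 24.7% + 1,477 × £2.79 = £34,543.09.
Line 2 (8585.77.09, Lorova, 321 liters, £75,322.65):
Base rate for 8585.77.09 is 5.5% + £3.64/liter.
8585.77.09 has an FTA preferential rate, but origin Lorova is not Coresta; base rate stands.
Additional duty on 8585.77.09 from Lorova: +50.2%. Applied ad valorem rate: 5.5% + 50.2% = 55.7%.
Duty = £75,322.65 × 55.7% + 321 × £3.64 = £43,123.16.
Total = £34,543.09 + £43,123.16 = £77,666.25.

£77,666.25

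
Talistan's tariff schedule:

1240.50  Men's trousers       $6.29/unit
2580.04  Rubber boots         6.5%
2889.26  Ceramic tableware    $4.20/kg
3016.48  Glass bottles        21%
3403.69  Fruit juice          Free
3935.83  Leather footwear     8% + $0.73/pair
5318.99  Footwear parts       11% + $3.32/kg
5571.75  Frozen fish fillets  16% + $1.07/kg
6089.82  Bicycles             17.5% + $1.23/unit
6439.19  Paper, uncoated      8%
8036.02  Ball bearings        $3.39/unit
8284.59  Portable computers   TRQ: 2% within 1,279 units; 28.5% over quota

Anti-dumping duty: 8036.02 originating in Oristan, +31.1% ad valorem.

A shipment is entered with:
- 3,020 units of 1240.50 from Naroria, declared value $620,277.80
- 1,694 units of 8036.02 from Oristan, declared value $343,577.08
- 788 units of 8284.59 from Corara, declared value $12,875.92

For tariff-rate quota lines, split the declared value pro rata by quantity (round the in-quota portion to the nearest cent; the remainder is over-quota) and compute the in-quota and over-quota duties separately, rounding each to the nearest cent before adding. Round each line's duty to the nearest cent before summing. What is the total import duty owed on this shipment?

Line 1 (1240.50, Naroria, 3,020 units, $620,277.80):
Base rate for 1240.50 is $6.29/unit.
Duty = 3,020 × $6.29 = $18,995.80.
Line 2 (8036.02, Oristan, 1,694 units, $343,577.08):
Base rate for 8036.02 is $3.39/unit.
Additional duty on 8036.02 from Oristan: +31.1% ad valorem. Applied ad valorem rate = 31.1%.
Duty = $343,577.08 × 31.1% + 1,694 × $3.39 = $112,595.13.
Line 3 (8284.59, Corara, 788 units, $12,875.92):
Code 8284.59 is under a tariff-rate quota (threshold 1,279 units). Quantity 788 units is within the quota, so the in-quota rate 2% applies to the full value.
Duty = $12,875.92 × 2% = $257.52.
Total = $18,995.80 + $112,595.13 + $257.52 = $131,848.45.

$131,848.45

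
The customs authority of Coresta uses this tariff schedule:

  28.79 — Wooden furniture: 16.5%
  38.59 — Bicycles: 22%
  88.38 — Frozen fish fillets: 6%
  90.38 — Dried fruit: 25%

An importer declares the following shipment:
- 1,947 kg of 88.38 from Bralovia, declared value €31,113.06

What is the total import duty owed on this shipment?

Line 1 (88.38, Bralovia, 1,947 kg, €31,113.06):
Base rate for 88.38 is 6%.
Duty = €31,113.06 × 6% = €1,866.78.

€1,866.78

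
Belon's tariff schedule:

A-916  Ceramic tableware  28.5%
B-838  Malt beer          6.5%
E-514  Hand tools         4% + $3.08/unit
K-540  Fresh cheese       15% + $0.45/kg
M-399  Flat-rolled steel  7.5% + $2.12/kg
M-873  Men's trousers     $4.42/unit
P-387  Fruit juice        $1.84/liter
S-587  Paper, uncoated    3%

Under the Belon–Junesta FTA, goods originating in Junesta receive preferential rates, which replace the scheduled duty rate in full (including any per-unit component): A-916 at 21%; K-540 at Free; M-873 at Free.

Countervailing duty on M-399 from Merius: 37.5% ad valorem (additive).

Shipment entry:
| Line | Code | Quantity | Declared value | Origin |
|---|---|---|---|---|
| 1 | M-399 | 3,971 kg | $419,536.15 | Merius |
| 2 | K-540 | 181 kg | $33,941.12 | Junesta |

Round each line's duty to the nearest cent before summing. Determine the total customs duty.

Line 1 (M-399, Merius, 3,971 kg, $419,536.15):
Base rate for M-399 is 7.5% + $2.12/kg.
Additional duty on M-399 from Merius: +37.5%. Applied ad valorem rate: 7.5% + 37.5% = 45%.
Duty = $419,536.15 × 45% + 3,971 × $2.12 = $197,209.79.
Line 2 (K-540, Junesta, 181 kg, $33,941.12):
Base rate for K-540 is 15% + $0.45/kg.
Origin Junesta qualifies under the Belon–Junesta agreement and K-540 is covered: preferential rate Free applies instead.
Duty = $33,941.12 × 0% = $0.00.
Total = $197,209.79 + $0.00 = $197,209.79.

$197,209.79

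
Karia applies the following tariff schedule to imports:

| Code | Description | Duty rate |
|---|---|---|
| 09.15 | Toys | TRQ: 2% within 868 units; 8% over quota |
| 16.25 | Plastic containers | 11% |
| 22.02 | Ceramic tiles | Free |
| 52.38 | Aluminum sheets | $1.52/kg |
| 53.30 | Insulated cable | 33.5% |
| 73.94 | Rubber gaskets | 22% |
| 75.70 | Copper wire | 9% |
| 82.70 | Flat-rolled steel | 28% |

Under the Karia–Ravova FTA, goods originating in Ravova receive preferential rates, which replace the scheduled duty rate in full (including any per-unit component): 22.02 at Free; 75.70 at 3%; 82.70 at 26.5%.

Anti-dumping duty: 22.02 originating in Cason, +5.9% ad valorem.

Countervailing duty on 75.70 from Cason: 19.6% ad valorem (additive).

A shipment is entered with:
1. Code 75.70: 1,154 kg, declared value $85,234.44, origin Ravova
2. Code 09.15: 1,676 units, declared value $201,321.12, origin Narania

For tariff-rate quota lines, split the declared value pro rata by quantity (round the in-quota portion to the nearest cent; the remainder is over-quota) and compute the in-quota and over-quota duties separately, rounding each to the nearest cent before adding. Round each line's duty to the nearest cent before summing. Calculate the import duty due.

$12,406.87

Line 1 (75.70, Ravova, 1,154 kg, $85,234.44):
Base rate for 75.70 is 9%.
Origin Ravova qualifies under the Karia–Ravova agreement and 75.70 is covered: preferential rate 3% applies instead.
The additional-duty order on 75.70 targets Cason, not Ravova; it does not apply.
Duty = $85,234.44 × 3% = $2,557.03.
Line 2 (09.15, Narania, 1,676 units, $201,321.12):
Code 09.15 is under a tariff-rate quota (threshold 868 units). In-quota: 868 units at 2%; over-quota: 808 units at 8%.
Pro-rata value split: in-quota = $201,321.12 × 868/1,676 = $104,264.16; over-quota = $201,321.12 − $104,264.16 = $97,056.96.
In-quota duty = $104,264.16 × 2% = $2,085.28. Over-quota duty = $97,056.96 × 8% = $7,764.56.
Line duty = $2,085.28 + $7,764.56 = $9,849.84.
Total = $2,557.03 + $9,849.84 = $12,406.87.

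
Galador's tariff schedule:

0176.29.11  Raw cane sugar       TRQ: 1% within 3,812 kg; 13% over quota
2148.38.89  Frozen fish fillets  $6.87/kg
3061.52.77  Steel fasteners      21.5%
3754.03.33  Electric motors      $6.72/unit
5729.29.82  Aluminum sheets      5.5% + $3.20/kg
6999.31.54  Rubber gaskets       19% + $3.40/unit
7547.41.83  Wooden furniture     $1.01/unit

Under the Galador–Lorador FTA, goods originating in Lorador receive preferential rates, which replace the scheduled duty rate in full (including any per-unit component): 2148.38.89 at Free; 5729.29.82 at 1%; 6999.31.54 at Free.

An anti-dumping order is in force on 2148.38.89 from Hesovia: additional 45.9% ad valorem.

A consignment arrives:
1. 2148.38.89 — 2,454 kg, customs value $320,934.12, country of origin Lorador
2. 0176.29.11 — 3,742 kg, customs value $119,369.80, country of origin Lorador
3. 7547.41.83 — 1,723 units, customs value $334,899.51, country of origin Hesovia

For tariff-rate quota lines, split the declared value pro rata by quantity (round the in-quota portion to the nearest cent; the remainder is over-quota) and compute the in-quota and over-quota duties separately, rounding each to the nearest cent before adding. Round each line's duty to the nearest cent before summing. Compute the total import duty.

$2,933.93

Line 1 (2148.38.89, Lorador, 2,454 kg, $320,934.12):
Base rate for 2148.38.89 is $6.87/kg.
Origin Lorador qualifies under the Galador–Lorador agreement and 2148.38.89 is covered: preferential rate Free applies instead.
The additional-duty order on 2148.38.89 targets Hesovia, not Lorador; it does not apply.
Duty = $320,934.12 × 0% = $0.00.
Line 2 (0176.29.11, Lorador, 3,742 kg, $119,369.80):
Code 0176.29.11 is under a tariff-rate quota (threshold 3,812 kg). Quantity 3,742 kg is within the quota, so the in-quota rate 1% applies to the full value.
Duty = $119,369.80 × 1% = $1,193.70.
Line 3 (7547.41.83, Hesovia, 1,723 units, $334,899.51):
Base rate for 7547.41.83 is $1.01/unit.
Duty = 1,723 × $1.01 = $1,740.23.
Total = $0.00 + $1,193.70 + $1,740.23 = $2,933.93.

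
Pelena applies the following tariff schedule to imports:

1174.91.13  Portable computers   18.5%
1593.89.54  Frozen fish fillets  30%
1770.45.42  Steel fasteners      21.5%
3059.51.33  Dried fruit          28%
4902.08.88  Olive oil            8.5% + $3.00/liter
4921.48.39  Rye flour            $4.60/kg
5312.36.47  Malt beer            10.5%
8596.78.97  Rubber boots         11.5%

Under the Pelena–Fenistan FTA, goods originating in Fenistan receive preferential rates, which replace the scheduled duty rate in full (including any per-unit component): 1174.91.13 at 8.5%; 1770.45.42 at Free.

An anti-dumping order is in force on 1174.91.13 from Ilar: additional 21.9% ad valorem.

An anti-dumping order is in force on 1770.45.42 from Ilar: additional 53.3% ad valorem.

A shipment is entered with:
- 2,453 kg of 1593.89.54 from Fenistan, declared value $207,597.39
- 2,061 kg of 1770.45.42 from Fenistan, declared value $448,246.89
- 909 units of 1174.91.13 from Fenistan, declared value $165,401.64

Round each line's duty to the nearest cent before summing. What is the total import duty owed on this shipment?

$76,338.36

Line 1 (1593.89.54, Fenistan, 2,453 kg, $207,597.39):
Base rate for 1593.89.54 is 30%.
Origin Fenistan is the FTA partner but 1593.89.54 is not on the preference list; base rate stands.
Duty = $207,597.39 × 30% = $62,279.22.
Line 2 (1770.45.42, Fenistan, 2,061 kg, $448,246.89):
Base rate for 1770.45.42 is 21.5%.
Origin Fenistan qualifies under the Pelena–Fenistan agreement and 1770.45.42 is covered: preferential rate Free applies instead.
The additional-duty order on 1770.45.42 targets Ilar, not Fenistan; it does not apply.
Duty = $448,246.89 × 0% = $0.00.
Line 3 (1174.91.13, Fenistan, 909 units, $165,401.64):
Base rate for 1174.91.13 is 18.5%.
Origin Fenistan qualifies under the Pelena–Fenistan agreement and 1174.91.13 is covered: preferential rate 8.5% applies instead.
The additional-duty order on 1174.91.13 targets Ilar, not Fenistan; it does not apply.
Duty = $165,401.64 × 8.5% = $14,059.14.
Total = $62,279.22 + $0.00 + $14,059.14 = $76,338.36.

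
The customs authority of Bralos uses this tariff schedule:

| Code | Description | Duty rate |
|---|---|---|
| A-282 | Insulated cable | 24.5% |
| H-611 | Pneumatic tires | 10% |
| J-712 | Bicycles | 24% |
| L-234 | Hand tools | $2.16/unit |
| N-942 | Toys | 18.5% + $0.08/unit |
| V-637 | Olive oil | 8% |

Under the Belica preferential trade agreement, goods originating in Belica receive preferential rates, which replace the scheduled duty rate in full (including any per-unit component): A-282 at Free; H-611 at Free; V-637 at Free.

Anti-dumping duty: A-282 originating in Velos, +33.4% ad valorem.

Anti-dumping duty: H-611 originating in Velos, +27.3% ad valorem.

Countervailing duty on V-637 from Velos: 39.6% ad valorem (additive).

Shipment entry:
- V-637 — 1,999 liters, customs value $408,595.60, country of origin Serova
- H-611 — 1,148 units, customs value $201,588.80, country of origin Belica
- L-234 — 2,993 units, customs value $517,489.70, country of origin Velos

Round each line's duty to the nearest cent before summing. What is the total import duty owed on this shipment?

Line 1 (V-637, Serova, 1,999 liters, $408,595.60):
Base rate for V-637 is 8%.
V-637 has an FTA preferential rate, but origin Serova is not Belica; base rate stands.
The additional-duty order on V-637 targets Velos, not Serova; it does not apply.
Duty = $408,595.60 × 8% = $32,687.65.
Line 2 (H-611, Belica, 1,148 units, $201,588.80):
Base rate for H-611 is 10%.
Origin Belica qualifies under the Bralos–Belica agreement and H-611 is covered: preferential rate Free applies instead.
The additional-duty order on H-611 targets Velos, not Belica; it does not apply.
Duty = $201,588.80 × 0% = $0.00.
Line 3 (L-234, Velos, 2,993 units, $517,489.70):
Base rate for L-234 is $2.16/unit.
Duty = 2,993 × $2.16 = $6,464.88.
Total = $32,687.65 + $0.00 + $6,464.88 = $39,152.53.

$39,152.53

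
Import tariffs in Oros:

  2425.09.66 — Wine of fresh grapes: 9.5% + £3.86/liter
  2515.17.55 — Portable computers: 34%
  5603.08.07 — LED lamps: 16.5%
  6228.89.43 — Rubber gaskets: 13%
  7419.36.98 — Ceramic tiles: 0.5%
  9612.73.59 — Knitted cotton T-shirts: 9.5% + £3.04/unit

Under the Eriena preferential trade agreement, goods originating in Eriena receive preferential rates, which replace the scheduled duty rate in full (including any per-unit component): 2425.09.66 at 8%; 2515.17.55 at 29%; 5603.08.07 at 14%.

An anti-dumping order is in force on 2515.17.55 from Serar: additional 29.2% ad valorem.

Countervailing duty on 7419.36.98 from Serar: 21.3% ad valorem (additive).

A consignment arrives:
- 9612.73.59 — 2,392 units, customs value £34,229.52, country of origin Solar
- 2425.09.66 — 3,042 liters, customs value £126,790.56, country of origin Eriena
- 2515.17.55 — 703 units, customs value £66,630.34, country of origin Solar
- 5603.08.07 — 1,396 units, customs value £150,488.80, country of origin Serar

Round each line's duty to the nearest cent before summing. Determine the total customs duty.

£68,151.69

Line 1 (9612.73.59, Solar, 2,392 units, £34,229.52):
Base rate for 9612.73.59 is 9.5% + £3.04/unit.
Duty = £34,229.52 × 9.5% + 2,392 × £3.04 = £10,523.48.
Line 2 (2425.09.66, Eriena, 3,042 liters, £126,790.56):
Base rate for 2425.09.66 is 9.5% + £3.86/liter.
Origin Eriena qualifies under the Oros–Eriena agreement and 2425.09.66 is covered: preferential rate 8% applies instead.
Duty = £126,790.56 × 8% = £10,143.24.
Line 3 (2515.17.55, Solar, 703 units, £66,630.34):
Base rate for 2515.17.55 is 34%.
2515.17.55 has an FTA preferential rate, but origin Solar is not Eriena; base rate stands.
The additional-duty order on 2515.17.55 targets Serar, not Solar; it does not apply.
Duty = £66,630.34 × 34% = £22,654.32.
Line 4 (5603.08.07, Serar, 1,396 units, £150,488.80):
Base rate for 5603.08.07 is 16.5%.
5603.08.07 has an FTA preferential rate, but origin Serar is not Eriena; base rate stands.
Duty = £150,488.80 × 16.5% = £24,830.65.
Total = £10,523.48 + £10,143.24 + £22,654.32 + £24,830.65 = £68,151.69.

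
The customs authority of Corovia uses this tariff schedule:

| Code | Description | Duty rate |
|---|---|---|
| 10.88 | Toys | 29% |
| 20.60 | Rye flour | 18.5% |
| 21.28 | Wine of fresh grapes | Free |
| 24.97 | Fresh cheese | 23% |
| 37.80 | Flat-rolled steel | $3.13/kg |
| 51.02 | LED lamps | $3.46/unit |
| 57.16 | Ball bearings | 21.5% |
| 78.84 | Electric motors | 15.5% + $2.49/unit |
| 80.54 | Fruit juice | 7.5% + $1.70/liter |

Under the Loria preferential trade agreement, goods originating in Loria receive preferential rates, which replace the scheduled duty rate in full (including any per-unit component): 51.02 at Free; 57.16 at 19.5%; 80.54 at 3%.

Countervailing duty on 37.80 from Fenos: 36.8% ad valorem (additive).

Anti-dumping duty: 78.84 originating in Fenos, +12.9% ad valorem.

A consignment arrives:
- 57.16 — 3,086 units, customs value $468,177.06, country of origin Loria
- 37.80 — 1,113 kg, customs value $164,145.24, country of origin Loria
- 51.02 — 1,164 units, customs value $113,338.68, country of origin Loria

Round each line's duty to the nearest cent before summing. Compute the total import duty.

Line 1 (57.16, Loria, 3,086 units, $468,177.06):
Base rate for 57.16 is 21.5%.
Origin Loria qualifies under the Corovia–Loria agreement and 57.16 is covered: preferential rate 19.5% applies instead.
Duty = $468,177.06 × 19.5% = $91,294.53.
Line 2 (37.80, Loria, 1,113 kg, $164,145.24):
Base rate for 37.80 is $3.13/kg.
Origin Loria is the FTA partner but 37.80 is not on the preference list; base rate stands.
The additional-duty order on 37.80 targets Fenos, not Loria; it does not apply.
Duty = 1,113 × $3.13 = $3,483.69.
Line 3 (51.02, Loria, 1,164 units, $113,338.68):
Base rate for 51.02 is $3.46/unit.
Origin Loria qualifies under the Corovia–Loria agreement and 51.02 is covered: preferential rate Free applies instead.
Duty = $113,338.68 × 0% = $0.00.
Total = $91,294.53 + $3,483.69 + $0.00 = $94,778.22.

$94,778.22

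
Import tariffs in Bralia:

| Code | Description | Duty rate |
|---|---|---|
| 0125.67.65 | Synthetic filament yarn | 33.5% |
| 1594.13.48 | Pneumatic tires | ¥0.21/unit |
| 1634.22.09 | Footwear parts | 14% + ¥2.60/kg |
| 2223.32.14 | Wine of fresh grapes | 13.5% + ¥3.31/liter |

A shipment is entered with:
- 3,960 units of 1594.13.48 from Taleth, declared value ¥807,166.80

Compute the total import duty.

¥831.60

Line 1 (1594.13.48, Taleth, 3,960 units, ¥807,166.80):
Base rate for 1594.13.48 is ¥0.21/unit.
Duty = 3,960 × ¥0.21 = ¥831.60.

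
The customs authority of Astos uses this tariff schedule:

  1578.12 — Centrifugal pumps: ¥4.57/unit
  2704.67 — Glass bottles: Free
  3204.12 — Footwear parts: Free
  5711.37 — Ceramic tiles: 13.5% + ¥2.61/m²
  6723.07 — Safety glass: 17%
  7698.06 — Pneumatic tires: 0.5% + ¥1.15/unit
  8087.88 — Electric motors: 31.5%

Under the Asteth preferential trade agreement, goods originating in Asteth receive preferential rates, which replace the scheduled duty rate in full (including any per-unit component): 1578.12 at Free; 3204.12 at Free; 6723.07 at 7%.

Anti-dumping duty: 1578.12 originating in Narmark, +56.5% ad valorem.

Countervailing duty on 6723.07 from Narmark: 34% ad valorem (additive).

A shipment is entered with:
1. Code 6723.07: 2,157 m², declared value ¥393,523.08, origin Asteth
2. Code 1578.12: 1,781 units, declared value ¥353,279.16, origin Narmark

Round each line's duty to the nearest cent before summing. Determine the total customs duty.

¥235,288.52

Line 1 (6723.07, Asteth, 2,157 m², ¥393,523.08):
Base rate for 6723.07 is 17%.
Origin Asteth qualifies under the Astos–Asteth agreement and 6723.07 is covered: preferential rate 7% applies instead.
The additional-duty order on 6723.07 targets Narmark, not Asteth; it does not apply.
Duty = ¥393,523.08 × 7% = ¥27,546.62.
Line 2 (1578.12, Narmark, 1,781 units, ¥353,279.16):
Base rate for 1578.12 is ¥4.57/unit.
1578.12 has an FTA preferential rate, but origin Narmark is not Asteth; base rate stands.
Additional duty on 1578.12 from Narmark: +56.5% ad valorem. Applied ad valorem rate = 56.5%.
Duty = ¥353,279.16 × 56.5% + 1,781 × ¥4.57 = ¥207,741.90.
Total = ¥27,546.62 + ¥207,741.90 = ¥235,288.52.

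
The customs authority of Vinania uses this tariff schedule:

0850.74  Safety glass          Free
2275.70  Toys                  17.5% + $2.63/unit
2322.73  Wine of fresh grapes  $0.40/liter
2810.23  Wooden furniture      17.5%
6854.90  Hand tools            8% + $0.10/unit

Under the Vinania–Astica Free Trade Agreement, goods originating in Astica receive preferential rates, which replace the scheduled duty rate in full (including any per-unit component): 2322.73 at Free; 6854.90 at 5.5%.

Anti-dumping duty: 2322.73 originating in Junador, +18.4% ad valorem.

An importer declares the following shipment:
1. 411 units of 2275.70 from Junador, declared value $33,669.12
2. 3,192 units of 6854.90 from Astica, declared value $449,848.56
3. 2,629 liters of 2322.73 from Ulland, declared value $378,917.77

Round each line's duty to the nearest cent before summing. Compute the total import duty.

$32,766.30

Line 1 (2275.70, Junador, 411 units, $33,669.12):
Base rate for 2275.70 is 17.5% + $2.63/unit.
Duty = $33,669.12 × 17.5% + 411 × $2.63 = $6,973.03.
Line 2 (6854.90, Astica, 3,192 units, $449,848.56):
Base rate for 6854.90 is 8% + $0.10/unit.
Origin Astica qualifies under the Vinania–Astica agreement and 6854.90 is covered: preferential rate 5.5% applies instead.
Duty = $449,848.56 × 5.5% = $24,741.67.
Line 3 (2322.73, Ulland, 2,629 liters, $378,917.77):
Base rate for 2322.73 is $0.40/liter.
2322.73 has an FTA preferential rate, but origin Ulland is not Astica; base rate stands.
The additional-duty order on 2322.73 targets Junador, not Ulland; it does not apply.
Duty = 2,629 × $0.40 = $1,051.60.
Total = $6,973.03 + $24,741.67 + $1,051.60 = $32,766.30.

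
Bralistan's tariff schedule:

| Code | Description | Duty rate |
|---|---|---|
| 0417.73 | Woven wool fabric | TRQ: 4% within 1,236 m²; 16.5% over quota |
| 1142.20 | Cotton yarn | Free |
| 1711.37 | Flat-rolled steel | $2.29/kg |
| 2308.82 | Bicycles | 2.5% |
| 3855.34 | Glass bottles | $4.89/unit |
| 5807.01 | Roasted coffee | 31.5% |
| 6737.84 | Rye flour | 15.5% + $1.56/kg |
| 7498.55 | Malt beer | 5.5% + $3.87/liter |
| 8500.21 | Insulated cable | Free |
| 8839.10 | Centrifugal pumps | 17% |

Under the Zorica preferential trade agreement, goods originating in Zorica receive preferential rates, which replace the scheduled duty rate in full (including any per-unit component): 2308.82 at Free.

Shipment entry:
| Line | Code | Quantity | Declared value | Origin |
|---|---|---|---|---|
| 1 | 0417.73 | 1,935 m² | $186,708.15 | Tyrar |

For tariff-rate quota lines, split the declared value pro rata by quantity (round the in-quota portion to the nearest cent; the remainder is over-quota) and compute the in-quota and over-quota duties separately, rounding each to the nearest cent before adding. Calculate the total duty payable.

$15,899.14

Line 1 (0417.73, Tyrar, 1,935 m², $186,708.15):
Code 0417.73 is under a tariff-rate quota (threshold 1,236 m²). In-quota: 1,236 m² at 4%; over-quota: 699 m² at 16.5%.
Pro-rata value split: in-quota = $186,708.15 × 1,236/1,935 = $119,261.64; over-quota = $186,708.15 − $119,261.64 = $67,446.51.
In-quota duty = $119,261.64 × 4% = $4,770.47. Over-quota duty = $67,446.51 × 16.5% = $11,128.67.
Line duty = $4,770.47 + $11,128.67 = $15,899.14.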